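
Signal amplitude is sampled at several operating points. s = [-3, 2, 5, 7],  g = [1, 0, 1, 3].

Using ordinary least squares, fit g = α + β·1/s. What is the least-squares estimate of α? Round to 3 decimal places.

Entries of MᵀM: Σ1 = 4, Σ1/s = 107/210, Σ1/s·1/s = 18589/44100.
For Mᵀg: Σg = 5, Σ1/s·g = 31/105.
So MᵀM·[α, β]ᵀ = Mᵀg: [[4, 107/210]; [107/210, 18589/44100]]·[α, β]ᵀ = [5, 31/105]ᵀ.
Determinant 4·(18589/44100) − (107/210)² = 20969/14700.
α = (5·(18589/44100) − (107/210)·(31/105))/(20969/14700) = 86311/62907; β = (4·(31/105) − (107/210)·5)/(20969/14700) = -20090/20969.

α = 1.372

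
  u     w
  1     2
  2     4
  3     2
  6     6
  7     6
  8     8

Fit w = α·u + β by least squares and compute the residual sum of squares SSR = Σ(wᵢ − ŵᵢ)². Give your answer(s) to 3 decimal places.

Entries of XᵀX: Σu·u = 163, Σu = 27, Σ1 = 6.
Moment sums: Σu·w = 158, Σw = 28.
Determinant 163·6 − 27² = 249.
α = (158·6 − 27·28)/249 = 64/83; β = (163·28 − 27·158)/249 = 298/249.
Residuals: 8/249, 314/249, -376/249, 44/249, -148/249, 158/249; SSR = 1160/249.

SSR = 4.659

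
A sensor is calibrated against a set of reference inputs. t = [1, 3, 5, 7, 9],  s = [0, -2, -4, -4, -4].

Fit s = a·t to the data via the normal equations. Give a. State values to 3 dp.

a = -0.545

From the data, Σt·t = 165.
Right-hand side: Σt·s = -90.
a = (-90)/165 = -0.545455.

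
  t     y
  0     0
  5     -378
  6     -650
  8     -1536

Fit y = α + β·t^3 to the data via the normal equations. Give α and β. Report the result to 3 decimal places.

Normal-equation sums: Σ1 = 4, Σt^3 = 853, Σt^3·t^3 = 324425.
Moment sums: Σy = -2564, Σt^3·y = -974082.
So XᵀX·[α, β]ᵀ = Xᵀy: [[4, 853]; [853, 324425]]·[α, β]ᵀ = [-2564, -974082]ᵀ.
Eliminating β: 324425·(row 1) − 853·(row 2) gives 570091·α = 324425·(-2564) − 853·(-974082) = -933754, so α = -933754/570091.
Then β = ((-974082) − 853·(-933754/570091))/324425 = -1709236/570091.

α = -1.638, β = -2.998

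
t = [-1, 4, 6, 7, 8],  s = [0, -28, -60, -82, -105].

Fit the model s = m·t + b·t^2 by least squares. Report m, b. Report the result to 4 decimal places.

Entries of AᵀA: Σt·t = 166, Σt·t^2 = 1134, Σt^2·t^2 = 8050.
And Σt·s = -1886, Σt^2·s = -13346.
Normal equations: [[166, 1134]; [1134, 8050]]·[m, b]ᵀ = [-1886, -13346]ᵀ.
Determinant 166·8050 − 1134² = 50344.
m = ((-1886)·8050 − 1134·(-13346))/50344 = -856/899; b = (166·(-13346) − 1134·(-1886))/50344 = -9589/6293.

m = -0.9522, b = -1.5238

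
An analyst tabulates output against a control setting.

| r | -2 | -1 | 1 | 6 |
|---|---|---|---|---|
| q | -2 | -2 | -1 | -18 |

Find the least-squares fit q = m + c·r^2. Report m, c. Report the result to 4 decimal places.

m = -0.7285, c = -0.4782

Normal-equation sums: Σ1 = 4, Σr^2 = 42, Σr^2·r^2 = 1314.
For Xᵀq: Σq = -23, Σr^2·q = -659.
XᵀX·[m, c]ᵀ = Xᵀq becomes [[4, 42]; [42, 1314]]·[m, c]ᵀ = [-23, -659]ᵀ.
Eliminating c: 1314·(row 1) − 42·(row 2) gives 3492·m = 1314·(-23) − 42·(-659) = -2544, so m = -212/291.
Then c = ((-659) − 42·(-212/291))/1314 = -835/1746.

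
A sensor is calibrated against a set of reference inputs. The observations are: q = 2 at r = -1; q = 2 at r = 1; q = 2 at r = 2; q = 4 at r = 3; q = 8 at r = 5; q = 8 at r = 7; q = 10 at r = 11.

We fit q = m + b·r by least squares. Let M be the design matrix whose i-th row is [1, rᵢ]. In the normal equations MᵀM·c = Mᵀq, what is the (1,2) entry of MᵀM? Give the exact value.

28

Row 1 ↔ basis 1, column 2 ↔ basis r, so (MᵀM)_{1,2} = Σᵢ r = (1)·(-1) + (1)·(1) + (1)·(2) + (1)·(3) + (1)·(5) + (1)·(7) + (1)·(11) = 28.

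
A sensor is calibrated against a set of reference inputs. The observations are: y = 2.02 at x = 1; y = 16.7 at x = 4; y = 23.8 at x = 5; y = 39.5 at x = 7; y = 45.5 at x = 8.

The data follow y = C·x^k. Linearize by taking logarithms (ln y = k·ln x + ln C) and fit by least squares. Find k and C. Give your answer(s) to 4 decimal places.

With ln yᵢ as the transformed response and ln xᵢ as the regressor:
Σln x = 7.0211, Σ(ln x)² = 12.6227, Σln y = 14.1822, Σln x·ln y = 24.0969.
Equations: 12.6227·k + 7.0211·ln C = 24.0969;  7.0211·k + 5·ln C = 14.1822.
Solving (det = 13.8181): k = 1.51322, ln C = 0.71155, so C = exp(0.71155) = 2.03715.

k = 1.5132, C = 2.0372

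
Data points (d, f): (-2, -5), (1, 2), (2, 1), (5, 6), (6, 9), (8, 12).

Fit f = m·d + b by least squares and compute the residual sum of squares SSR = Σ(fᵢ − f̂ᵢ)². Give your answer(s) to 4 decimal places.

SSR = 4.9455

The normal equations are: 134·m + 20·b = 194;  20·m + 6·b = 25.
(Σd·d = 134, Σd = 20, Σ1 = 6, Σd·f = 194, Σf = 25.)
det = 134·6 − 20² = 404.
m = (194·6 − 20·25)/404 = 166/101; b = (134·25 − 20·194)/404 = -265/202.
Residuals: -81/202, 337/202, -197/202, -183/202, 91/202, 33/202; SSR = 999/202.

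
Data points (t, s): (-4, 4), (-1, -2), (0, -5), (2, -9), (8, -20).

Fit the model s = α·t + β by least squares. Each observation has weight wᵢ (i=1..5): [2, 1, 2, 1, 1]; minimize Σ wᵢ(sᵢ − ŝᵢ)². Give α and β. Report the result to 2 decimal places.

α = -2.02, β = -4.43

Compute the Gram sums: Σwᵢ·t·t = 101, Σwᵢ·t = 1, Σwᵢ·1 = 7.
For MᵀWs: Σwᵢ·t·s = -208, Σwᵢ·s = -33.
So MᵀWM·[α, β]ᵀ = MᵀWs: [[101, 1]; [1, 7]]·[α, β]ᵀ = [-208, -33]ᵀ.
Determinant 101·7 − 1² = 706.
α = ((-208)·7 − 1·(-33))/706 = -1423/706; β = (101·(-33) − 1·(-208))/706 = -3125/706.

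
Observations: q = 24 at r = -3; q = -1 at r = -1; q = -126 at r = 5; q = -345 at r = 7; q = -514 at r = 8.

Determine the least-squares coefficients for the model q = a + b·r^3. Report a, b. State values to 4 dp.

From the data, Σ1 = 5, Σr^3 = 952, Σr^3·r^3 = 396148.
For Mᵀq: Σq = -962, Σr^3·q = -397900.
Normal equations: [[5, 952]; [952, 396148]]·[a, b]ᵀ = [-962, -397900]ᵀ.
det = 5·396148 − 952² = 1074436.
a = ((-962)·396148 − 952·(-397900))/1074436 = -573394/268609; b = (5·(-397900) − 952·(-962))/1074436 = -268419/268609.

a = -2.1347, b = -0.9993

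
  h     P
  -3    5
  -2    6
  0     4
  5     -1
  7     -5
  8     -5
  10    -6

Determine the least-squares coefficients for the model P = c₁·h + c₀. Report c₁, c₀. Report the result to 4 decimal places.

c₁ = -0.9885, c₀ = 3.2447

Setting ∂/∂c₁ … = 0 gives: 251·c₁ + 25·c₀ = -167;  25·c₁ + 7·c₀ = -2.
det = 251·7 − 25² = 1132.
c₁ = ((-167)·7 − 25·(-2))/1132 = -1119/1132; c₀ = (251·(-2) − 25·(-167))/1132 = 3673/1132.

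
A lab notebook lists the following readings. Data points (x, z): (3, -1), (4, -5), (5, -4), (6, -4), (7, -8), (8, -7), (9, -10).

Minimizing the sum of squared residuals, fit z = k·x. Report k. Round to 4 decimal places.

Forming MᵀM = [[280]] and Mᵀz = [-269]ᵀ gives MᵀM·[k]ᵀ = Mᵀz.
Hence k = -269 / 280 ≈ -0.960714.

k = -0.9607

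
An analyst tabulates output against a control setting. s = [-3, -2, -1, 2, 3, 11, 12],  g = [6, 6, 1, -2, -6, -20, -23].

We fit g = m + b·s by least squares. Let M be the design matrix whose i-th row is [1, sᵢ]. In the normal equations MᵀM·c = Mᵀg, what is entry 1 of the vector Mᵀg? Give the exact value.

Entry 1 ↔ basis 1, so (Mᵀg)_{1} = Σᵢ gᵢ = (1)·(6) + (1)·(6) + (1)·(1) + (1)·(-2) + (1)·(-6) + (1)·(-20) + (1)·(-23) = -38.

-38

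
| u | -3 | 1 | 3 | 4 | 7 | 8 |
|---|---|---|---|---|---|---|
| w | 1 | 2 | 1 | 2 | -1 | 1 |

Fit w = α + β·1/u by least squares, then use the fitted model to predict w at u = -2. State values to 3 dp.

Sums needed: Σ1 = 6, Σ1/u = 85/56, Σ1/u·1/u = 37277/28224.
Right-hand side: Σw = 6, Σ1/u·w = 139/56.
Δ = 6·(37277/28224) − (85/56)² = 52879/9408.
α = (6·(37277/28224) − (85/56)·(139/56))/(52879/9408) = 39109/52879; β = (6·(139/56) − (85/56)·6)/(52879/9408) = 54432/52879.
At u = -2: ŵ = (39109/52879)·(1) + (54432/52879)·(-1/2) = 11893/52879.

ŵ = 0.225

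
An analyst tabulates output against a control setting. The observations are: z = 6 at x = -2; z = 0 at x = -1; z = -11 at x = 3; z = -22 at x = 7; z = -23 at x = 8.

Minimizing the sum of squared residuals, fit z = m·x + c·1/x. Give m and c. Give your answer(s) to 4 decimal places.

m = -3.0943, c = 1.9947

Normal-equation sums: Σx·x = 127, Σx·1/x = 5, Σ1/x·1/x = 39433/28224.
Right-hand side: Σx·z = -383, Σ1/x·z = -2131/168.
Eliminating c: (39433/28224)·(row 1) − 5·(row 2) gives (4302391/28224)·m = (39433/28224)·(-383) − 5·(-2131/168) = -13312799/28224, so m = -13312799/4302391.
Then c = ((-2131/168) − 5·(-13312799/4302391))/(39433/28224) = 8581944/4302391.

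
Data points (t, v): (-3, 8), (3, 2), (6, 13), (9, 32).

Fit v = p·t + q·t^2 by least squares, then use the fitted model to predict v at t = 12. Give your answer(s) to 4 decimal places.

v̂ = 61.4462

Sums needed: Σt·t = 135, Σt·t^2 = 945, Σt^2·t^2 = 8019.
Right-hand side: Σt·v = 348, Σt^2·v = 3150.
So MᵀM·[p, q]ᵀ = Mᵀv: [[135, 945]; [945, 8019]]·[p, q]ᵀ = [348, 3150]ᵀ.
Determinant 135·8019 − 945² = 189540.
p = (348·8019 − 945·3150)/189540 = -383/390; q = (135·3150 − 945·348)/189540 = 119/234.
At t = 12: v̂ = (-383/390)·(12) + (119/234)·(144) = 3994/65.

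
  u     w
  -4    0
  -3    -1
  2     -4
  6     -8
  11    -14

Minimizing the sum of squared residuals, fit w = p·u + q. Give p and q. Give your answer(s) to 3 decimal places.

p = -0.905, q = -3.229

Sums needed: Σu·u = 186, Σu = 12, Σ1 = 5.
Right-hand side: Σu·w = -207, Σw = -27.
Determinant 186·5 − 12² = 786.
p = ((-207)·5 − 12·(-27))/786 = -237/262; q = (186·(-27) − 12·(-207))/786 = -423/131.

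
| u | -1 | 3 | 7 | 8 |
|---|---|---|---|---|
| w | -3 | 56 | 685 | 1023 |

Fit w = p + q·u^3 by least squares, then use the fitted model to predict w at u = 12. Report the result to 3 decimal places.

Setting ∂/∂p … = 0 gives: 4·p + 881·q = 1761;  881·p + 380523·q = 760246.
(Σ1 = 4, Σu^3 = 881, Σu^3·u^3 = 380523, Σw = 1761, Σu^3·w = 760246.)
Eliminating q: 380523·(row 1) − 881·(row 2) gives 745931·p = 380523·1761 − 881·760246 = 324277, so p = 324277/745931.
Then q = (760246 − 881·(324277/745931))/380523 = 1489543/745931.
At u = 12: ŵ = (324277/745931)·(1) + (1489543/745931)·(1728) = 2574254581/745931.

ŵ = 3451.063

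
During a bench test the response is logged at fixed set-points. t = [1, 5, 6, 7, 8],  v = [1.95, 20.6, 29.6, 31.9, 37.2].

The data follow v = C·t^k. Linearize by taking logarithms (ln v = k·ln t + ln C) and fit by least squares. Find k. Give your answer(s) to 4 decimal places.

k = 1.4459

Taking logs, ln v = k·ln t + ln C, so regress ln v on ln t.
XᵀX = [[13.9113, 7.4265]; [7.4265, 5]], rhs = [25.1969, 14.1598]ᵀ  (here Σln t = 7.4265, Σ(ln t)² = 13.9113, Σln v = 14.1598, Σln t·ln v = 25.1969).
Δ = 13.9113·5 − (7.4265)² = 14.4030; k = (25.1969·5 − 7.4265·14.1598)/14.4030 = 1.44595, ln C = (13.9113·14.1598 − 7.4265·25.1969)/14.4030 = 0.68428.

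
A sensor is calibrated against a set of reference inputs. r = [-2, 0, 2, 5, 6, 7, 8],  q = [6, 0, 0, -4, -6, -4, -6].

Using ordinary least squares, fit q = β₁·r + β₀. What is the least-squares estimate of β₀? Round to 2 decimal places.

Forming MᵀM = [[182, 26]; [26, 7]] and Mᵀq = [-144, -14]ᵀ gives MᵀM·[β₁, β₀]ᵀ = Mᵀq.
Eliminating β₀: 7·(row 1) − 26·(row 2) gives 598·β₁ = 7·(-144) − 26·(-14) = -644, so β₁ = -14/13.
Then β₀ = ((-14) − 26·(-14/13))/7 = 2.

β₀ = 2.00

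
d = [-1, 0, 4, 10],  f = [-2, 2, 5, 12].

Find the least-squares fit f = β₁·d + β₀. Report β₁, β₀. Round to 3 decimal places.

β₁ = 1.161, β₀ = 0.478

AᵀA·[β₁, β₀]ᵀ = Aᵀf reads: 117·β₁ + 13·β₀ = 142;  13·β₁ + 4·β₀ = 17.
(Σd·d = 117, Σd = 13, Σ1 = 4, Σd·f = 142, Σf = 17.)
Δ = 117·4 − 13² = 299.
β₁ = (142·4 − 13·17)/299 = 347/299; β₀ = (117·17 − 13·142)/299 = 11/23.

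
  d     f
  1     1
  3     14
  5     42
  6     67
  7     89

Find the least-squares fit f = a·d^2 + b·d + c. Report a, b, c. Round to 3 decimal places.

From the data, Σd^2·d^2 = 4404, Σd^2·d = 712, Σd^2 = 120, Σd·d = 120, Σd = 22, Σ1 = 5.
Moment sums: Σd^2·f = 7950, Σd·f = 1278, Σf = 213.
So XᵀX·[a, b, c]ᵀ = Xᵀf: [[4404, 712, 120]; [712, 120, 22]; [120, 22, 5]]·[a, b, c]ᵀ = [7950, 1278, 213]ᵀ.
Solving the 3×3 system (Gaussian elimination) gives a = 1959/938, b = -879/469, c = 339/469.

a = 2.088, b = -1.874, c = 0.723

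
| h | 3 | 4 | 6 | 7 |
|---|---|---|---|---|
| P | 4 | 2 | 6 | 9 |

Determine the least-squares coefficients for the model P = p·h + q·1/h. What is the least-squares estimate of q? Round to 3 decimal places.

q = -2.728

Setting ∂/∂p … = 0 gives: 110·p + 4·q = 119;  4·p + (1565/7056)·q = 173/42.
(Σh·h = 110, Σh·1/h = 4, Σ1/h·1/h = 1565/7056, Σh·P = 119, Σ1/h·P = 173/42.)
Eliminating q: (1565/7056)·(row 1) − 4·(row 2) gives (29627/3528)·p = (1565/7056)·119 − 4·(173/42) = 9997/1008, so p = 5383/4558.
Then q = ((173/42) − 4·(5383/4558))/(1565/7056) = -6216/2279.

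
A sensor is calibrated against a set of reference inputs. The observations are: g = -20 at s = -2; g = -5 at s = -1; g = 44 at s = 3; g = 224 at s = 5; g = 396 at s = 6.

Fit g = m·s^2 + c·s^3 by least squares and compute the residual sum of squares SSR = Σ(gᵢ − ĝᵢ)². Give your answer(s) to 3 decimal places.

Normal-equation sums: Σs^2·s^2 = 2019, Σs^2·s^3 = 11111, Σs^3·s^3 = 63075.
Moment sums: Σs^2·g = 20167, Σs^3·g = 114889.
So XᵀX·[m, c]ᵀ = Xᵀg: [[2019, 11111]; [11111, 63075]]·[m, c]ᵀ = [20167, 114889]ᵀ.
Determinant 2019·63075 − 11111² = 3894104.
m = (20167·63075 − 11111·114889)/3894104 = -2249077/1947052; c = (2019·114889 − 11111·20167)/3894104 = 3942677/1947052.
Residuals: 399171/486763, -1771753/973526, -270149/973526, -117013/486763, 95283/486763; SSR = 4047681/973526.

SSR = 4.158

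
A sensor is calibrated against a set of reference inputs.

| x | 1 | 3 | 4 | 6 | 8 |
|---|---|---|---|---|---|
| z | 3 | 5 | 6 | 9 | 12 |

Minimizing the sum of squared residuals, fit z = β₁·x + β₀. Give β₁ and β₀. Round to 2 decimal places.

β₁ = 1.30, β₀ = 1.27

From the data, Σx·x = 126, Σx = 22, Σ1 = 5.
For Aᵀz: Σx·z = 192, Σz = 35.
Normal equations: [[126, 22]; [22, 5]]·[β₁, β₀]ᵀ = [192, 35]ᵀ.
Eliminating β₀: 5·(row 1) − 22·(row 2) gives 146·β₁ = 5·192 − 22·35 = 190, so β₁ = 95/73.
Then β₀ = (35 − 22·(95/73))/5 = 93/73.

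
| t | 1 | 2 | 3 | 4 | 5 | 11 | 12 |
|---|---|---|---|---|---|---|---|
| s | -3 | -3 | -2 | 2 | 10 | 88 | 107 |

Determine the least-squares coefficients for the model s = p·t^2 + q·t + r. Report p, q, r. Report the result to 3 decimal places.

p = 0.998, q = -2.893, r = -1.488

Normal-equation sums: Σt^2·t^2 = 36356, Σt^2·t = 3284, Σt^2 = 320, Σt·t = 320, Σt = 38, Σ1 = 7.
And Σt^2·s = 26305, Σt·s = 2295, Σs = 199.
Normal equations: [[36356, 3284, 320]; [3284, 320, 38]; [320, 38, 7]]·[p, q, r]ᵀ = [26305, 2295, 199]ᵀ.
Solving the 3×3 system (Gaussian elimination) gives p = 34033/34104, q = -98647/34104, r = -8459/5684.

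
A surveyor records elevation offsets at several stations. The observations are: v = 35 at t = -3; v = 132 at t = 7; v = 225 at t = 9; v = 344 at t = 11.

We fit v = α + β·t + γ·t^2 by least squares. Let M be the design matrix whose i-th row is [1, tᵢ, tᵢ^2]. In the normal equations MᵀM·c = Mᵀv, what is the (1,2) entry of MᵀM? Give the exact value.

24

Row 1 ↔ basis 1, column 2 ↔ basis t, so (MᵀM)_{1,2} = Σᵢ t = (1)·(-3) + (1)·(7) + (1)·(9) + (1)·(11) = 24.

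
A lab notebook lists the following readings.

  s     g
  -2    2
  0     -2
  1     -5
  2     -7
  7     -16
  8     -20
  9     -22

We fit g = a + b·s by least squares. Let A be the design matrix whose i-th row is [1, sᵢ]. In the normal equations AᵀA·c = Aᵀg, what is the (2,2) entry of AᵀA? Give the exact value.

203

Row 2 ↔ basis s, column 2 ↔ basis s, so (AᵀA)_{2,2} = Σᵢ (s)·(s) = (-2)·(-2) + (0)·(0) + (1)·(1) + (2)·(2) + (7)·(7) + (8)·(8) + (9)·(9) = 203.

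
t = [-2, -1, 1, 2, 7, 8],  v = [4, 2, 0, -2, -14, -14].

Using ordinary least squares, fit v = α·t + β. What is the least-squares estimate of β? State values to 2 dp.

Forming MᵀM = [[123, 15]; [15, 6]] and Mᵀv = [-224, -24]ᵀ gives MᵀM·[α, β]ᵀ = Mᵀv.
Δ = 123·6 − 15² = 513.
α = ((-224)·6 − 15·(-24))/513 = -328/171; β = (123·(-24) − 15·(-224))/513 = 136/171.

β = 0.80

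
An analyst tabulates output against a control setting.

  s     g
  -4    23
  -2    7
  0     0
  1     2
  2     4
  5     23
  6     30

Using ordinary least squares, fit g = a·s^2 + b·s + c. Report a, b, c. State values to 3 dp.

a = 1.020, b = -1.120, c = 1.459

Normal-equation sums: Σs^2·s^2 = 2210, Σs^2·s = 278, Σs^2 = 86, Σs·s = 86, Σs = 8, Σ1 = 7.
Right-hand side: Σs^2·g = 2069, Σs·g = 199, Σg = 89.
Inverting the 3×3 Gram matrix, [a, b, c]ᵀ = [7187/7044, -7889/7044, 1713/1174]ᵀ.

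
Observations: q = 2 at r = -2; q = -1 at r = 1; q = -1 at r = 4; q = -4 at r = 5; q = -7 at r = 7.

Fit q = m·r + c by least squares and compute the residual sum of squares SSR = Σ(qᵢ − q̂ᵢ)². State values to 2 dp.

SSR = 6.30

Setting ∂/∂m … = 0 gives: 95·m + 15·c = -78;  15·m + 5·c = -11.
Eliminating c: 5·(row 1) − 15·(row 2) gives 250·m = 5·(-78) − 15·(-11) = -225, so m = -9/10.
Then c = ((-11) − 15·(-9/10))/5 = 1/2.
Residuals: -3/10, -3/5, 21/10, 0, -6/5; SSR = 63/10.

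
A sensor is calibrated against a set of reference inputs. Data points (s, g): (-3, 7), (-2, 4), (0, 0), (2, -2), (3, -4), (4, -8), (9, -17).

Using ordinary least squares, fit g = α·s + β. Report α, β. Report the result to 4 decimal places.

α = -1.9509, β = 0.7659

Setting ∂/∂α … = 0 gives: 123·α + 13·β = -230;  13·α + 7·β = -20.
(Σs·s = 123, Σs = 13, Σ1 = 7, Σs·g = -230, Σg = -20.)
det = 123·7 − 13² = 692.
α = ((-230)·7 − 13·(-20))/692 = -675/346; β = (123·(-20) − 13·(-230))/692 = 265/346.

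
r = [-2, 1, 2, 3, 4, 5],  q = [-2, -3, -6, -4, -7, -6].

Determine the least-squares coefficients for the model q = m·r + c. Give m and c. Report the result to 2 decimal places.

Entries of MᵀM: Σr·r = 59, Σr = 13, Σ1 = 6.
Right-hand side: Σr·q = -81, Σq = -28.
MᵀM·[m, c]ᵀ = Mᵀq becomes [[59, 13]; [13, 6]]·[m, c]ᵀ = [-81, -28]ᵀ.
Δ = 59·6 − 13² = 185.
m = ((-81)·6 − 13·(-28))/185 = -122/185; c = (59·(-28) − 13·(-81))/185 = -599/185.

m = -0.66, c = -3.24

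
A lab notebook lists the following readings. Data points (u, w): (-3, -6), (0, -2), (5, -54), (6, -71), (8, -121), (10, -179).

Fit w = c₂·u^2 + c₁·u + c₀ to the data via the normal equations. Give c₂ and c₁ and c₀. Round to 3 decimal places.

Setting ∂/∂c₂ … = 0 gives: 16098·c₂ + 1826·c₁ + 234·c₀ = -29604;  1826·c₂ + 234·c₁ + 26·c₀ = -3436;  234·c₂ + 26·c₁ + 6·c₀ = -433.
Inverting the 3×3 Gram matrix, [c₂, c₁, c₀]ᵀ = [-14815/9996, -4891/1666, -16427/9996]ᵀ.

c₂ = -1.482, c₁ = -2.936, c₀ = -1.643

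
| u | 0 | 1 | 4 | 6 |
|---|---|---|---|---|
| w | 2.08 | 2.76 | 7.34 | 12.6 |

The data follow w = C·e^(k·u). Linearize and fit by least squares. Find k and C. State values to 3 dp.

Let Y = ln w. Fitting Y = k·u + ln C by least squares:
Σu = 11.0000, Σ(u)² = 53.0000, Σln w = 6.2746, Σu·ln w = 24.1908.
Equations: 53.0000·k + 11.0000·ln C = 24.1908;  11.0000·k + 4·ln C = 6.2746.
Slope k = (n·Σu·ln w − Σu·Σln w)/(n·Σ(u)² − (Σu)²) = (4·24.1908 − 11.0000·6.2746)/91.0000 = 0.30486; ln C = (Σln w − k·Σu)/n = 0.73030, so C = exp(0.73030) = 2.07570.

k = 0.305, C = 2.076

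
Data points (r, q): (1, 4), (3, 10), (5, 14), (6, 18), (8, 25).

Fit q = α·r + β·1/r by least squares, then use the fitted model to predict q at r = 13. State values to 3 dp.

q̂ = 39.274

Sums needed: Σr·r = 135, Σr·1/r = 5, Σ1/r·1/r = 17201/14400.
Moment sums: Σr·q = 412, Σ1/r·q = 1951/120.
So XᵀX·[α, β]ᵀ = Xᵀq: [[135, 5]; [5, 17201/14400]]·[α, β]ᵀ = [412, 1951/120]ᵀ.
Eliminating β: (17201/14400)·(row 1) − 5·(row 2) gives (43603/320)·α = (17201/14400)·412 − 5·(1951/120) = 1479053/3600, so α = 5916212/1962135.
Then β = ((1951/120) − 5·(5916212/1962135))/(17201/14400) = 43160/43603.
At r = 13: q̂ = (5916212/1962135)·(13) + (43160/43603)·(1/13) = 77060156/1962135.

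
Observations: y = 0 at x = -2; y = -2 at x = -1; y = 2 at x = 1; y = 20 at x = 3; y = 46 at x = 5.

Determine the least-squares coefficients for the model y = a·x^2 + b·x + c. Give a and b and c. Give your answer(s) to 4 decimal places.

a = 1.4088, b = 2.4255, c = -0.9810

Setting ∂/∂a … = 0 gives: 724·a + 144·b + 40·c = 1330;  144·a + 40·b + 6·c = 294;  40·a + 6·b + 5·c = 66.
Row-reducing yields a = 3553/2522, b = 6117/2522, c = -1237/1261.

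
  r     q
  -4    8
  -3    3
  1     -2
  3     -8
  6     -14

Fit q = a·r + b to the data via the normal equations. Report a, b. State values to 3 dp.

Sums needed: Σr·r = 71, Σr = 3, Σ1 = 5.
For Mᵀq: Σr·q = -151, Σq = -13.
Normal equations: [[71, 3]; [3, 5]]·[a, b]ᵀ = [-151, -13]ᵀ.
Eliminating b: 5·(row 1) − 3·(row 2) gives 346·a = 5·(-151) − 3·(-13) = -716, so a = -358/173.
Then b = ((-13) − 3·(-358/173))/5 = -235/173.

a = -2.069, b = -1.358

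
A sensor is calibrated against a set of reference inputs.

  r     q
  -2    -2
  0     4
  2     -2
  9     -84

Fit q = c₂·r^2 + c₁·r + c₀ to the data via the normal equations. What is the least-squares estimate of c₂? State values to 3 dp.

c₂ = -1.081

Sums needed: Σr^2·r^2 = 6593, Σr^2·r = 729, Σr^2 = 89, Σr·r = 89, Σr = 9, Σ1 = 4.
And Σr^2·q = -6820, Σr·q = -756, Σq = -84.
So MᵀM·[c₂, c₁, c₀]ᵀ = Mᵀq: [[6593, 729, 89]; [729, 89, 9]; [89, 9, 4]]·[c₂, c₁, c₀]ᵀ = [-6820, -756, -84]ᵀ.
Solving the 3×3 system (Gaussian elimination) gives c₂ = -4058/3755, c₁ = 1206/18775, c₀ = 54464/18775.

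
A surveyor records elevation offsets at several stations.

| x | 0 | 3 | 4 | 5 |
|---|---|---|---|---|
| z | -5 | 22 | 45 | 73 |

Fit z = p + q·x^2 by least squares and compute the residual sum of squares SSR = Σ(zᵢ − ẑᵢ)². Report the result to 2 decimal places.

SSR = 0.87

Normal-equation sums: Σ1 = 4, Σx^2 = 50, Σx^2·x^2 = 962.
For Mᵀz: Σz = 135, Σx^2·z = 2743.
Eliminating q: 962·(row 1) − 50·(row 2) gives 1348·p = 962·135 − 50·2743 = -7280, so p = -1820/337.
Then q = (2743 − 50·(-1820/337))/962 = 2111/674.
Residuals: 135/337, -531/674, 97/337, 67/674; SSR = 589/674.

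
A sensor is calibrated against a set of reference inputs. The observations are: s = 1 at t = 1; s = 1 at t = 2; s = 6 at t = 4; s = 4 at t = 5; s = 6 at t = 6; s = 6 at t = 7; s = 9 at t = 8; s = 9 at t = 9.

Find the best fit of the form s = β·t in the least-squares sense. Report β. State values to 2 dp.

Sums needed: Σt·t = 276.
Moment sums: Σt·s = 278.
AᵀA·[β]ᵀ = Aᵀs becomes [[276]]·[β]ᵀ = [278]ᵀ.
Hence β = 278 / 276 ≈ 1.00725.

β = 1.01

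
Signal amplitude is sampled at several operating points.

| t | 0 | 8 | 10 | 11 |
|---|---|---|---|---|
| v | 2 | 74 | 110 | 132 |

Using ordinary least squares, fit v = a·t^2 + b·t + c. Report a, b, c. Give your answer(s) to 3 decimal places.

a = 0.939, b = 1.460, c = 2.012

Compute the Gram sums: Σt^2·t^2 = 28737, Σt^2·t = 2843, Σt^2 = 285, Σt·t = 285, Σt = 29, Σ1 = 4.
And Σt^2·v = 31708, Σt·v = 3144, Σv = 318.
Normal equations: [[28737, 2843, 285]; [2843, 285, 29]; [285, 29, 4]]·[a, b, c]ᵀ = [31708, 3144, 318]ᵀ.
Row-reducing yields a = 970/1033, b = 1508/1033, c = 2078/1033.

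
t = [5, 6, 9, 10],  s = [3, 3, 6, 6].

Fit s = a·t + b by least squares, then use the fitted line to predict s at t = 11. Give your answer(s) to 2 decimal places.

With design matrix A, AᵀA = [[242, 30]; [30, 4]] and Aᵀs = [147, 18]ᵀ.
Determinant 242·4 − 30² = 68.
a = (147·4 − 30·18)/68 = 12/17; b = (242·18 − 30·147)/68 = -27/34.
At t = 11: ŝ = (12/17)·(11) + (-27/34)·(1) = 237/34.

ŝ = 6.97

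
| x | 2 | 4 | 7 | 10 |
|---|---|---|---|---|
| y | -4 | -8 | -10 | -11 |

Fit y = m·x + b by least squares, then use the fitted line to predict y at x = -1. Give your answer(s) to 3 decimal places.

ŷ = -2.694

The normal system AᵀA·[m, b]ᵀ = Aᵀy is [[169, 23]; [23, 4]]·[m, b]ᵀ = [-220, -33]ᵀ.
Eliminating b: 4·(row 1) − 23·(row 2) gives 147·m = 4·(-220) − 23·(-33) = -121, so m = -121/147.
Then b = ((-33) − 23·(-121/147))/4 = -517/147.
At x = -1: ŷ = (-121/147)·(-1) + (-517/147)·(1) = -132/49.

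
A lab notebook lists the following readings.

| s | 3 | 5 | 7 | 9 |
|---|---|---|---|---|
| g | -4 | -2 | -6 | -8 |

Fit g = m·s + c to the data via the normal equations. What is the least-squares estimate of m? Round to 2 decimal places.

m = -0.80

Compute the Gram sums: Σs·s = 164, Σs = 24, Σ1 = 4.
Moment sums: Σs·g = -136, Σg = -20.
So AᵀA·[m, c]ᵀ = Aᵀg: [[164, 24]; [24, 4]]·[m, c]ᵀ = [-136, -20]ᵀ.
det = 164·4 − 24² = 80.
m = ((-136)·4 − 24·(-20))/80 = -4/5; c = (164·(-20) − 24·(-136))/80 = -1/5.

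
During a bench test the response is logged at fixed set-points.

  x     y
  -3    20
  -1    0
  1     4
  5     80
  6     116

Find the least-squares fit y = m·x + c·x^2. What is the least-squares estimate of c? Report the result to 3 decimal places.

The normal equations are: 72·m + 314·c = 1040;  314·m + 2004·c = 6360.
det = 72·2004 − 314² = 45692.
m = (1040·2004 − 314·6360)/45692 = 21780/11423; c = (72·6360 − 314·1040)/45692 = 32840/11423.

c = 2.875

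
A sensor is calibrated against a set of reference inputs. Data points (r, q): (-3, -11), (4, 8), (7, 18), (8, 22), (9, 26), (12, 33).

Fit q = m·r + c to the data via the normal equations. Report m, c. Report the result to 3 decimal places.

With design matrix X, XᵀX = [[363, 37]; [37, 6]] and Xᵀq = [997, 96]ᵀ.
Eliminating c: 6·(row 1) − 37·(row 2) gives 809·m = 6·997 − 37·96 = 2430, so m = 2430/809.
Then c = (96 − 37·(2430/809))/6 = -2041/809.

m = 3.004, c = -2.523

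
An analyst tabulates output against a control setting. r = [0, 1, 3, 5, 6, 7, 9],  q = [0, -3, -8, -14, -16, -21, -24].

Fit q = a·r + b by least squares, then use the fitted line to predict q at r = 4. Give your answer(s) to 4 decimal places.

q̂ = -11.1076

Normal-equation sums: Σr·r = 201, Σr = 31, Σ1 = 7.
And Σr·q = -556, Σq = -86.
Normal equations: [[201, 31]; [31, 7]]·[a, b]ᵀ = [-556, -86]ᵀ.
Eliminating b: 7·(row 1) − 31·(row 2) gives 446·a = 7·(-556) − 31·(-86) = -1226, so a = -613/223.
Then b = ((-86) − 31·(-613/223))/7 = -25/223.
At r = 4: q̂ = (-613/223)·(4) + (-25/223)·(1) = -2477/223.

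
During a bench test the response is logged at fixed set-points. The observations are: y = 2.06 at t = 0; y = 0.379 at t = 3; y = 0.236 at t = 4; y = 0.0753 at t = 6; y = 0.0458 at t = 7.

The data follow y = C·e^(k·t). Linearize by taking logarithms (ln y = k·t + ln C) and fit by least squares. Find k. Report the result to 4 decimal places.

Let Y = ln y. Fitting Y = k·t + ln C by least squares:
XᵀX = [[110.0000, 20.0000]; [20.0000, 5]], rhs = [-45.7883, -7.3612]ᵀ  (here Σt = 20.0000, Σ(t)² = 110.0000, Σln y = -7.3612, Σt·ln y = -45.7883).
Solving (det = 150.0000): k = -0.54479, ln C = 0.70691.

k = -0.5448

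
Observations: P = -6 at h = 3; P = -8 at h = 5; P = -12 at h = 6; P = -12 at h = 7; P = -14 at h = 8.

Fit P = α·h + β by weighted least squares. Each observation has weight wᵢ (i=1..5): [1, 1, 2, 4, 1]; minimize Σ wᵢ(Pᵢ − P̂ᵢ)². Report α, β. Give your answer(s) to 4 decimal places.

Normal-equation sums: Σwᵢ·h·h = 366, Σwᵢ·h = 56, Σwᵢ·1 = 9.
Moment sums: Σwᵢ·h·P = -650, Σwᵢ·P = -100.
XᵀWX·[α, β]ᵀ = XᵀWP becomes [[366, 56]; [56, 9]]·[α, β]ᵀ = [-650, -100]ᵀ.
Eliminating β: 9·(row 1) − 56·(row 2) gives 158·α = 9·(-650) − 56·(-100) = -250, so α = -125/79.
Then β = ((-100) − 56·(-125/79))/9 = -100/79.

α = -1.5823, β = -1.2658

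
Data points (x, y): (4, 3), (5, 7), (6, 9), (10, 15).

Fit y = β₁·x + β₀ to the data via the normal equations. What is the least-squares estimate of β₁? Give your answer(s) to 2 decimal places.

β₁ = 1.86

Forming AᵀA = [[177, 25]; [25, 4]] and Aᵀy = [251, 34]ᵀ gives AᵀA·[β₁, β₀]ᵀ = Aᵀy.
Eliminating β₀: 4·(row 1) − 25·(row 2) gives 83·β₁ = 4·251 − 25·34 = 154, so β₁ = 154/83.
Then β₀ = (34 − 25·(154/83))/4 = -257/83.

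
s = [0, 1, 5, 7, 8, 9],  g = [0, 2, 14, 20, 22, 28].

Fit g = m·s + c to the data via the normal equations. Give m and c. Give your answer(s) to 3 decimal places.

Compute the Gram sums: Σs·s = 220, Σs = 30, Σ1 = 6.
Right-hand side: Σs·g = 640, Σg = 86.
Normal equations: [[220, 30]; [30, 6]]·[m, c]ᵀ = [640, 86]ᵀ.
det = 220·6 − 30² = 420.
m = (640·6 − 30·86)/420 = 3; c = (220·86 − 30·640)/420 = -2/3.

m = 3.000, c = -0.667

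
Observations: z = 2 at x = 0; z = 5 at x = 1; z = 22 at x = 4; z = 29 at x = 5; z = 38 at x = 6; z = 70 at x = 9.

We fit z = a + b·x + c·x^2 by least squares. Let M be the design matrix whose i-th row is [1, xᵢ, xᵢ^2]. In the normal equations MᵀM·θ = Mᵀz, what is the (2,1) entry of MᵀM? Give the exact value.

Row 2 ↔ basis x, column 1 ↔ basis 1, so (MᵀM)_{2,1} = Σᵢ x = (0)·(1) + (1)·(1) + (4)·(1) + (5)·(1) + (6)·(1) + (9)·(1) = 25.

25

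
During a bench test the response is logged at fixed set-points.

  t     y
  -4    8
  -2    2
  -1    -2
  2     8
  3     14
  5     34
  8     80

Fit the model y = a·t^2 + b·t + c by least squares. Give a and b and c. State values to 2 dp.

Sums needed: Σt^2·t^2 = 5091, Σt^2·t = 599, Σt^2 = 123, Σt·t = 123, Σt = 11, Σ1 = 7.
Right-hand side: Σt^2·y = 6262, Σt·y = 834, Σy = 144.
AᵀA·[a, b, c]ᵀ = Aᵀy becomes [[5091, 599, 123]; [599, 123, 11]; [123, 11, 7]]·[a, b, c]ᵀ = [6262, 834, 144]ᵀ.
Solving the 3×3 system (Gaussian elimination) gives a = 25889/25394, b = 233117/126970, c = -14453/63485.

a = 1.02, b = 1.84, c = -0.23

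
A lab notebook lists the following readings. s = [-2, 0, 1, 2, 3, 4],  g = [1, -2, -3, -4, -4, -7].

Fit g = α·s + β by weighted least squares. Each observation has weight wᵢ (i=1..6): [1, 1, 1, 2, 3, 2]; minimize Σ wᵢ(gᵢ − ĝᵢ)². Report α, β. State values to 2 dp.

From the data, Σwᵢ·s·s = 72, Σwᵢ·s = 20, Σwᵢ·1 = 10.
For AᵀWg: Σwᵢ·s·g = -113, Σwᵢ·g = -38.
Normal equations: [[72, 20]; [20, 10]]·[α, β]ᵀ = [-113, -38]ᵀ.
Eliminating β: 10·(row 1) − 20·(row 2) gives 320·α = 10·(-113) − 20·(-38) = -370, so α = -37/32.
Then β = ((-38) − 20·(-37/32))/10 = -119/80.

α = -1.16, β = -1.49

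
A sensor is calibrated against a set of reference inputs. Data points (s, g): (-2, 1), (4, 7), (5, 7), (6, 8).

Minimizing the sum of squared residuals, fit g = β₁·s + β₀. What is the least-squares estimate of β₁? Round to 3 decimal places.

β₁ = 0.884

Entries of MᵀM: Σs·s = 81, Σs = 13, Σ1 = 4.
For Mᵀg: Σs·g = 109, Σg = 23.
MᵀM·[β₁, β₀]ᵀ = Mᵀg becomes [[81, 13]; [13, 4]]·[β₁, β₀]ᵀ = [109, 23]ᵀ.
det = 81·4 − 13² = 155.
β₁ = (109·4 − 13·23)/155 = 137/155; β₀ = (81·23 − 13·109)/155 = 446/155.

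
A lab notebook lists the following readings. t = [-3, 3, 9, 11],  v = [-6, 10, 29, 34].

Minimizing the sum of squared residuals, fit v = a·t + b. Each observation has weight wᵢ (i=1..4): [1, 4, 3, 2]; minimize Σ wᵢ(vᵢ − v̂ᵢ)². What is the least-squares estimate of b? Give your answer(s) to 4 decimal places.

Compute the Gram sums: Σwᵢ·t·t = 530, Σwᵢ·t = 58, Σwᵢ·1 = 10.
Right-hand side: Σwᵢ·t·v = 1669, Σwᵢ·v = 189.
So MᵀWM·[a, b]ᵀ = MᵀWv: [[530, 58]; [58, 10]]·[a, b]ᵀ = [1669, 189]ᵀ.
Eliminating b: 10·(row 1) − 58·(row 2) gives 1936·a = 10·1669 − 58·189 = 5728, so a = 358/121.
Then b = (189 − 58·(358/121))/10 = 421/242.

b = 1.7397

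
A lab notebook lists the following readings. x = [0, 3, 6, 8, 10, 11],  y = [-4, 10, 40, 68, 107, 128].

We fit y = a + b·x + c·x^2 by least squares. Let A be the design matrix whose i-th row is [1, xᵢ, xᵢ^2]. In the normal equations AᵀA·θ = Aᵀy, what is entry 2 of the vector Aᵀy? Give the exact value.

3292

Entry 2 ↔ basis x, so (Aᵀy)_{2} = Σᵢ (x)·yᵢ = (0)·(-4) + (3)·(10) + (6)·(40) + (8)·(68) + (10)·(107) + (11)·(128) = 3292.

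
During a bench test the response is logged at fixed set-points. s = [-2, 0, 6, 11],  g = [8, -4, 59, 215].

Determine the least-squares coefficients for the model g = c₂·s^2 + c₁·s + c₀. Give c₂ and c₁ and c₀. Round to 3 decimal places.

c₂ = 1.921, c₁ = -1.297, c₀ = -2.945

Forming XᵀX = [[15953, 1539, 161]; [1539, 161, 15]; [161, 15, 4]] and Xᵀg = [28171, 2703, 278]ᵀ gives XᵀX·[c₂, c₁, c₀]ᵀ = Xᵀg.
Solving the 3×3 system (Gaussian elimination) gives c₂ = 451659/235156, c₁ = -304893/235156, c₀ = -173146/58789.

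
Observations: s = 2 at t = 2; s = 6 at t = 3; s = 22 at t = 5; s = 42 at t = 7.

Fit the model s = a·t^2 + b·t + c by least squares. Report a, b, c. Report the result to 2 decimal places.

a = 0.74, b = 1.46, c = -4.28

Setting ∂/∂a … = 0 gives: 3123·a + 503·b + 87·c = 2670;  503·a + 87·b + 17·c = 426;  87·a + 17·b + 4·c = 72.
Row-reducing yields a = 147/199, b = 291/199, c = -852/199.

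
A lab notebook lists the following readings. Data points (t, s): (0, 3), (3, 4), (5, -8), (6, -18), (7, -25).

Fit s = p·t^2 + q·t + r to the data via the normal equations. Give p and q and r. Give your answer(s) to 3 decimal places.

p = -1.015, q = 2.864, r = 3.333

Compute the Gram sums: Σt^2·t^2 = 4403, Σt^2·t = 711, Σt^2 = 119, Σt·t = 119, Σt = 21, Σ1 = 5.
Moment sums: Σt^2·s = -2037, Σt·s = -311, Σs = -44.
AᵀA·[p, q, r]ᵀ = Aᵀs becomes [[4403, 711, 119]; [711, 119, 21]; [119, 21, 5]]·[p, q, r]ᵀ = [-2037, -311, -44]ᵀ.
Solving the 3×3 system (Gaussian elimination) gives p = -67/66, q = 63/22, r = 10/3.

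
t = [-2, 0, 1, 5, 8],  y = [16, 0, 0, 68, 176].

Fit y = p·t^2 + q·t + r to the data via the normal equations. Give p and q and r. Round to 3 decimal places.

From the data, Σt^2·t^2 = 4738, Σt^2·t = 630, Σt^2 = 94, Σt·t = 94, Σt = 12, Σ1 = 5.
Right-hand side: Σt^2·y = 13028, Σt·y = 1716, Σy = 260.
Row-reducing yields p = 27851/9424, q = -14907/9424, r = 1113/4712.

p = 2.955, q = -1.582, r = 0.236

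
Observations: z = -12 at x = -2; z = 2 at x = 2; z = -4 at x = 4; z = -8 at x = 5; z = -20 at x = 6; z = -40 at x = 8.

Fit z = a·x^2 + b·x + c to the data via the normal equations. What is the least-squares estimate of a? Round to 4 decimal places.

a = -1.0552

The normal equations are: 6305·a + 917·b + 149·c = -3584;  917·a + 149·b + 23·c = -468;  149·a + 23·b + 6·c = -82.
(Σx^2·x^2 = 6305, Σx^2·x = 917, Σx^2 = 149, Σx·x = 149, Σx = 23, Σ1 = 6, Σx^2·z = -3584, Σx·z = -468, Σz = -82.)
Solving the 3×3 system (Gaussian elimination) gives a = -6151/5829, b = 101219/29145, c = -7524/9715.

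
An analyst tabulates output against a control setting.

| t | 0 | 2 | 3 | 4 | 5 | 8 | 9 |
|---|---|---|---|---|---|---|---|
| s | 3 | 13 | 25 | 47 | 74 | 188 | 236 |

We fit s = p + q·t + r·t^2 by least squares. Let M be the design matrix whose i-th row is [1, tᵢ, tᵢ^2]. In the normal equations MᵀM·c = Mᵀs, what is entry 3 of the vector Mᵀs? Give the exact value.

Entry 3 ↔ basis t^2, so (Mᵀs)_{3} = Σᵢ (t^2)·sᵢ = (0)·(3) + (4)·(13) + (9)·(25) + (16)·(47) + (25)·(74) + (64)·(188) + (81)·(236) = 34027.

34027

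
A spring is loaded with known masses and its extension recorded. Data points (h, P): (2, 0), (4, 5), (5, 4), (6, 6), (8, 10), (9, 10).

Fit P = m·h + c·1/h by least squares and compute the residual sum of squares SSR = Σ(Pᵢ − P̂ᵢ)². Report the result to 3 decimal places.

Setting ∂/∂m … = 0 gives: 226·m + 6·c = 246;  6·m + (52909/129600)·c = 487/90.
(Σh·h = 226, Σh·1/h = 6, Σ1/h·1/h = 52909/129600, Σh·P = 246, Σ1/h·P = 487/90.)
det = 226·(52909/129600) − 6² = 3645917/64800.
m = (246·(52909/129600) − 6·(487/90))/(3645917/64800) = 4403967/3645917; c = (226·(487/90) − 6·246)/(3645917/64800) = -16400160/3645917.
Residuals: -607854/3645917, 4713757/3645917, -4156135/3645917, -1814940/3645917, 3277454/3645917, -1354293/3645917; SSR = 15286215/3645917.

SSR = 4.193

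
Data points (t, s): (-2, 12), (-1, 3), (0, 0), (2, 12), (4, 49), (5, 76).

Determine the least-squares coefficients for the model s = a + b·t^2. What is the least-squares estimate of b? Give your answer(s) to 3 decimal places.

b = 3.049

The normal equations are: 6·a + 50·b = 152;  50·a + 914·b = 2783.
Determinant 6·914 − 50² = 2984.
a = (152·914 − 50·2783)/2984 = -111/1492; b = (6·2783 − 50·152)/2984 = 4549/1492.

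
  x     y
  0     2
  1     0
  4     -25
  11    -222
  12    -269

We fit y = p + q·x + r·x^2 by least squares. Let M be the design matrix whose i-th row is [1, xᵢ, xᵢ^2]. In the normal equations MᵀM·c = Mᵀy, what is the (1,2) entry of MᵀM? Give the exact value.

28

Row 1 ↔ basis 1, column 2 ↔ basis x, so (MᵀM)_{1,2} = Σᵢ x = (1)·(0) + (1)·(1) + (1)·(4) + (1)·(11) + (1)·(12) = 28.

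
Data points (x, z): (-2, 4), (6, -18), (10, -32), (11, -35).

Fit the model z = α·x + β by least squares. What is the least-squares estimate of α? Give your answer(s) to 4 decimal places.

α = -3.0048

Normal-equation sums: Σx·x = 261, Σx = 25, Σ1 = 4.
And Σx·z = -821, Σz = -81.
Δ = 261·4 − 25² = 419.
α = ((-821)·4 − 25·(-81))/419 = -1259/419; β = (261·(-81) − 25·(-821))/419 = -616/419.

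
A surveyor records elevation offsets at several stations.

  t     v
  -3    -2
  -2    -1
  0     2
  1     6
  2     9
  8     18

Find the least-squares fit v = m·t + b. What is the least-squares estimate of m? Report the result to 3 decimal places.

XᵀX·[m, b]ᵀ = Xᵀv reads: 82·m + 6·b = 176;  6·m + 6·b = 32.
(Σt·t = 82, Σt = 6, Σ1 = 6, Σt·v = 176, Σv = 32.)
Eliminating b: 6·(row 1) − 6·(row 2) gives 456·m = 6·176 − 6·32 = 864, so m = 36/19.
Then b = (32 − 6·(36/19))/6 = 196/57.

m = 1.895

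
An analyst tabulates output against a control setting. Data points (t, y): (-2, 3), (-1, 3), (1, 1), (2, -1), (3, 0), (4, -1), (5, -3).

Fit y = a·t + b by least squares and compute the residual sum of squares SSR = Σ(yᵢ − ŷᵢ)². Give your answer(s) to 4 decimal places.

From the data, Σt·t = 60, Σt = 12, Σ1 = 7.
Right-hand side: Σt·y = -29, Σy = 2.
AᵀA·[a, b]ᵀ = Aᵀy becomes [[60, 12]; [12, 7]]·[a, b]ᵀ = [-29, 2]ᵀ.
Determinant 60·7 − 12² = 276.
a = ((-29)·7 − 12·2)/276 = -227/276; b = (60·2 − 12·(-29))/276 = 39/23.
Residuals: -47/138, 133/276, 35/276, -145/138, 71/92, 41/69, -7/12; SSR = 761/276.

SSR = 2.7572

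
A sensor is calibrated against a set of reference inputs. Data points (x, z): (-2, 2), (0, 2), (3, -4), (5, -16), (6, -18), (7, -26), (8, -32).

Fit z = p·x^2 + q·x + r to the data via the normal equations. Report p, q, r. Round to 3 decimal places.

Normal-equation sums: Σx^2·x^2 = 8515, Σx^2·x = 1215, Σx^2 = 187, Σx·x = 187, Σx = 27, Σ1 = 7.
Right-hand side: Σx^2·z = -4398, Σx·z = -642, Σz = -92.
So MᵀM·[p, q, r]ᵀ = Mᵀz: [[8515, 1215, 187]; [1215, 187, 27]; [187, 27, 7]]·[p, q, r]ᵀ = [-4398, -642, -92]ᵀ.
Row-reducing yields p = -2375/5982, q = -2193/1994, r = 5101/2991.

p = -0.397, q = -1.100, r = 1.705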